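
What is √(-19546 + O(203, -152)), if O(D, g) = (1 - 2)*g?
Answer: I*√19394 ≈ 139.26*I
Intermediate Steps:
O(D, g) = -g
√(-19546 + O(203, -152)) = √(-19546 - 1*(-152)) = √(-19546 + 152) = √(-19394) = I*√19394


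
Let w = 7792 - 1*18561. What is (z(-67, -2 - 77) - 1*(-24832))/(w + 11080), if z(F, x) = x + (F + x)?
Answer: 24607/311 ≈ 79.122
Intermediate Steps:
w = -10769 (w = 7792 - 18561 = -10769)
z(F, x) = F + 2*x
(z(-67, -2 - 77) - 1*(-24832))/(w + 11080) = ((-67 + 2*(-2 - 77)) - 1*(-24832))/(-10769 + 11080) = ((-67 + 2*(-79)) + 24832)/311 = ((-67 - 158) + 24832)*(1/311) = (-225 + 24832)*(1/311) = 24607*(1/311) = 24607/311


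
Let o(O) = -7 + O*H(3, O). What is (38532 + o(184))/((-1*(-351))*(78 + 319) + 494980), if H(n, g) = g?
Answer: 72381/634327 ≈ 0.11411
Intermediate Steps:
o(O) = -7 + O² (o(O) = -7 + O*O = -7 + O²)
(38532 + o(184))/((-1*(-351))*(78 + 319) + 494980) = (38532 + (-7 + 184²))/((-1*(-351))*(78 + 319) + 494980) = (38532 + (-7 + 33856))/(351*397 + 494980) = (38532 + 33849)/(139347 + 494980) = 72381/634327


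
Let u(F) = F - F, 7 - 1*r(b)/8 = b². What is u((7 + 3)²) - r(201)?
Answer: 323152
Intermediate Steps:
r(b) = 56 - 8*b²
u(F) = 0
u((7 + 3)²) - r(201) = 0 - (56 - 8*201²) = 0 - (56 - 8*40401) = 0 - (56 - 323208) = 0 - 1*(-323152) = 0 + 323152 = 323152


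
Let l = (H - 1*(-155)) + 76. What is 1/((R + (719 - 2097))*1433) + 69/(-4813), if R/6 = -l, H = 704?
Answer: -690957289/48196438652 ≈ -0.014336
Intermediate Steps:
l = 935 (l = (704 - 1*(-155)) + 76 = (704 + 155) + 76 = 859 + 76 = 935)
R = -5610 (R = 6*(-1*935) = 6*(-935) = -5610)
1/((R + (719 - 2097))*1433) + 69/(-4813) = 1/((-5610 + (719 - 2097))*1433) + 69/(-4813) = (1/1433)/(-5610 - 1378) + 69*(-1/4813) = (1/1433)/(-6988) - 69/4813 = -1/6988*1/1433 - 69/4813 = -1/10013804 - 69/4813 = -690957289/48196438652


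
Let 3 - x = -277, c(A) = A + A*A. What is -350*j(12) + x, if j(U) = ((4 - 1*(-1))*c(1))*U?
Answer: -41720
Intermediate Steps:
c(A) = A + A²
x = 280 (x = 3 - 1*(-277) = 3 + 277 = 280)
j(U) = 10*U (j(U) = ((4 - 1*(-1))*(1*(1 + 1)))*U = ((4 + 1)*(1*2))*U = (5*2)*U = 10*U)
-350*j(12) + x = -3500*12 + 280 = -350*120 + 280 = -42000 + 280 = -41720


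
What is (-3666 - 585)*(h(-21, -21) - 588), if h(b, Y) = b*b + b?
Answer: 714168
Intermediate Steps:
h(b, Y) = b + b² (h(b, Y) = b² + b = b + b²)
(-3666 - 585)*(h(-21, -21) - 588) = (-3666 - 585)*(-21*(1 - 21) - 588) = -4251*(-21*(-20) - 588) = -4251*(420 - 588) = -4251*(-168) = 714168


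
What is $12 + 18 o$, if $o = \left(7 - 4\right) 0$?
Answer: $12$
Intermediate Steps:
$o = 0$ ($o = 3 \cdot 0 = 0$)
$12 + 18 o = 12 + 18 \cdot 0 = 12 + 0 = 12$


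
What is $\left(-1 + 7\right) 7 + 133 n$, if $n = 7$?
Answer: $973$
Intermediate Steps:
$\left(-1 + 7\right) 7 + 133 n = \left(-1 + 7\right) 7 + 133 \cdot 7 = 6 \cdot 7 + 931 = 42 + 931 = 973$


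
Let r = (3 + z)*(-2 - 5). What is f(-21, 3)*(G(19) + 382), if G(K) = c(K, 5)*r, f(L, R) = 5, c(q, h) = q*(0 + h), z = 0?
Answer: -8065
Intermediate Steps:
c(q, h) = h*q (c(q, h) = q*h = h*q)
r = -21 (r = (3 + 0)*(-2 - 5) = 3*(-7) = -21)
G(K) = -105*K (G(K) = (5*K)*(-21) = -105*K)
f(-21, 3)*(G(19) + 382) = 5*(-105*19 + 382) = 5*(-1995 + 382) = 5*(-1613) = -8065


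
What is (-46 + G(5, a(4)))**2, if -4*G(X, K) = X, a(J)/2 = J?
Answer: 35721/16 ≈ 2232.6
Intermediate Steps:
a(J) = 2*J
G(X, K) = -X/4
(-46 + G(5, a(4)))**2 = (-46 - 1/4*5)**2 = (-46 - 5/4)**2 = (-189/4)**2 = 35721/16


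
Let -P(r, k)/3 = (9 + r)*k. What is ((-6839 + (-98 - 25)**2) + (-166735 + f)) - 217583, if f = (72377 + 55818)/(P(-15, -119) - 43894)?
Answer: -17310953203/46036 ≈ -3.7603e+5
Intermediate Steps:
P(r, k) = -3*k*(9 + r) (P(r, k) = -3*(9 + r)*k = -3*k*(9 + r))
f = -128195/46036 (f = (72377 + 55818)/(-3*(-119)*(9 - 15) - 43894) = 128195/(-3*(-119)*(-6) - 43894) = 128195/(-2142 - 43894) = 128195/(-46036) = 128195*(-1/46036) = -128195/46036 ≈ -2.7847)
((-6839 + (-98 - 25)**2) + (-166735 + f)) - 217583 = ((-6839 + (-98 - 25)**2) + (-166735 - 128195/46036)) - 217583 = ((-6839 + (-123)**2) - 7675940655/46036) - 217583 = ((-6839 + 15129) - 7675940655/46036) - 217583 = (8290 - 7675940655/46036) - 217583 = -7294302215/46036 - 217583 = -17310953203/46036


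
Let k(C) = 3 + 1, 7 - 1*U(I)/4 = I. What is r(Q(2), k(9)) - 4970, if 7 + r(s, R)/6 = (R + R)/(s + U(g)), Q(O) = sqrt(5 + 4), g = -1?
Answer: -175372/35 ≈ -5010.6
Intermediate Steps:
U(I) = 28 - 4*I
k(C) = 4
Q(O) = 3 (Q(O) = sqrt(9) = 3)
r(s, R) = -42 + 12*R/(32 + s) (r(s, R) = -42 + 6*((R + R)/(s + (28 - 4*(-1)))) = -42 + 6*((2*R)/(s + (28 + 4))) = -42 + 6*((2*R)/(s + 32)) = -42 + 6*((2*R)/(32 + s)) = -42 + 6*(2*R/(32 + s)) = -42 + 12*R/(32 + s))
r(Q(2), k(9)) - 4970 = 6*(-224 - 7*3 + 2*4)/(32 + 3) - 4970 = 6*(-224 - 21 + 8)/35 - 4970 = 6*(1/35)*(-237) - 4970 = -1422/35 - 4970 = -175372/35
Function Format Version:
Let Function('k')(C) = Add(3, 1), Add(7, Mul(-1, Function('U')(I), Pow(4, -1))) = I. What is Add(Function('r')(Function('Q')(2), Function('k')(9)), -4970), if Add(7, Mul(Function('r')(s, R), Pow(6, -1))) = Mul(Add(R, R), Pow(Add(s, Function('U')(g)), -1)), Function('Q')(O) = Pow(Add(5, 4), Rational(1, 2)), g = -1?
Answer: Rational(-175372, 35) ≈ -5010.6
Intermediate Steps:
Function('U')(I) = Add(28, Mul(-4, I))
Function('k')(C) = 4
Function('Q')(O) = 3 (Function('Q')(O) = Pow(9, Rational(1, 2)) = 3)
Function('r')(s, R) = Add(-42, Mul(12, R, Pow(Add(32, s), -1))) (Function('r')(s, R) = Add(-42, Mul(6, Mul(Add(R, R), Pow(Add(s, Add(28, Mul(-4, -1))), -1)))) = Add(-42, Mul(6, Mul(Mul(2, R), Pow(Add(s, Add(28, 4)), -1)))) = Add(-42, Mul(6, Mul(Mul(2, R), Pow(Add(s, 32), -1)))) = Add(-42, Mul(6, Mul(Mul(2, R), Pow(Add(32, s), -1)))) = Add(-42, Mul(6, Mul(2, R, Pow(Add(32, s), -1)))) = Add(-42, Mul(12, R, Pow(Add(32, s), -1))))
Add(Function('r')(Function('Q')(2), Function('k')(9)), -4970) = Add(Mul(6, Pow(Add(32, 3), -1), Add(-224, Mul(-7, 3), Mul(2, 4))), -4970) = Add(Mul(6, Pow(35, -1), Add(-224, -21, 8)), -4970) = Add(Mul(6, Rational(1, 35), -237), -4970) = Add(Rational(-1422, 35), -4970) = Rational(-175372, 35)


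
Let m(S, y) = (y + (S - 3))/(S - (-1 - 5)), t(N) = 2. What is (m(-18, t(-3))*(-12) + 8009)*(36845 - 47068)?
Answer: -81681770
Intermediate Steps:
m(S, y) = (-3 + S + y)/(6 + S) (m(S, y) = (y + (-3 + S))/(S - 1*(-6)) = (-3 + S + y)/(S + 6) = (-3 + S + y)/(6 + S))
(m(-18, t(-3))*(-12) + 8009)*(36845 - 47068) = (((-3 - 18 + 2)/(6 - 18))*(-12) + 8009)*(36845 - 47068) = ((-19/(-12))*(-12) + 8009)*(-10223) = (-1/12*(-19)*(-12) + 8009)*(-10223) = ((19/12)*(-12) + 8009)*(-10223) = (-19 + 8009)*(-10223) = 7990*(-10223) = -81681770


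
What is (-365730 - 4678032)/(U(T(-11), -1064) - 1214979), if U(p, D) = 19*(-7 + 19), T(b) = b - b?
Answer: 1681254/404917 ≈ 4.1521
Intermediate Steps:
T(b) = 0
U(p, D) = 228 (U(p, D) = 19*12 = 228)
(-365730 - 4678032)/(U(T(-11), -1064) - 1214979) = (-365730 - 4678032)/(228 - 1214979) = -5043762/(-1214751) = -5043762*(-1/1214751) = 1681254/404917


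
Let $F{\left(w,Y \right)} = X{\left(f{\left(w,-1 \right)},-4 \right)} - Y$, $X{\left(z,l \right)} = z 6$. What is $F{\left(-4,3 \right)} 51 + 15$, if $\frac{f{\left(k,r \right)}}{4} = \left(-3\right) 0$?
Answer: $-138$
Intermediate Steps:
$f{\left(k,r \right)} = 0$ ($f{\left(k,r \right)} = 4 \left(\left(-3\right) 0\right) = 4 \cdot 0 = 0$)
$X{\left(z,l \right)} = 6 z$
$F{\left(w,Y \right)} = - Y$ ($F{\left(w,Y \right)} = 6 \cdot 0 - Y = 0 - Y = - Y$)
$F{\left(-4,3 \right)} 51 + 15 = \left(-1\right) 3 \cdot 51 + 15 = \left(-3\right) 51 + 15 = -153 + 15 = -138$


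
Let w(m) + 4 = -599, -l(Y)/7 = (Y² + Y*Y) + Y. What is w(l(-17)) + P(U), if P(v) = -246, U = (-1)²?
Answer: -849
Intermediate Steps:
l(Y) = -14*Y² - 7*Y (l(Y) = -7*((Y² + Y*Y) + Y) = -7*((Y² + Y²) + Y) = -7*(2*Y² + Y) = -7*(Y + 2*Y²) = -14*Y² - 7*Y)
U = 1
w(m) = -603 (w(m) = -4 - 599 = -603)
w(l(-17)) + P(U) = -603 - 246 = -849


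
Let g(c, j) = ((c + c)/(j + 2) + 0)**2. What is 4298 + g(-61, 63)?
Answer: 18173934/4225 ≈ 4301.5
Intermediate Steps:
g(c, j) = 4*c**2/(2 + j)**2 (g(c, j) = ((2*c)/(2 + j) + 0)**2 = (2*c/(2 + j) + 0)**2 = (2*c/(2 + j))**2 = 4*c**2/(2 + j)**2)
4298 + g(-61, 63) = 4298 + 4*(-61)**2/(2 + 63)**2 = 4298 + 4*3721/65**2 = 4298 + 4*3721*(1/4225) = 4298 + 14884/4225 = 18173934/4225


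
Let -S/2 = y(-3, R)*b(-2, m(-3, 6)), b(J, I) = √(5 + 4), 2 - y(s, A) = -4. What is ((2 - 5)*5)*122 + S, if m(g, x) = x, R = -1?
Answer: -1866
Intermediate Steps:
y(s, A) = 6 (y(s, A) = 2 - 1*(-4) = 2 + 4 = 6)
b(J, I) = 3 (b(J, I) = √9 = 3)
S = -36 (S = -12*3 = -2*18 = -36)
((2 - 5)*5)*122 + S = ((2 - 5)*5)*122 - 36 = -3*5*122 - 36 = -15*122 - 36 = -1830 - 36 = -1866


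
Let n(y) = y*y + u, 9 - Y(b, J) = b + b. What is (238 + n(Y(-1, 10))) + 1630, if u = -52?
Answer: 1937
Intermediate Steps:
Y(b, J) = 9 - 2*b (Y(b, J) = 9 - (b + b) = 9 - 2*b)
n(y) = -52 + y² (n(y) = y*y - 52 = y² - 52 = -52 + y²)
(238 + n(Y(-1, 10))) + 1630 = (238 + (-52 + (9 - 2*(-1))²)) + 1630 = (238 + (-52 + (9 + 2)²)) + 1630 = (238 + (-52 + 11²)) + 1630 = (238 + (-52 + 121)) + 1630 = (238 + 69) + 1630 = 307 + 1630 = 1937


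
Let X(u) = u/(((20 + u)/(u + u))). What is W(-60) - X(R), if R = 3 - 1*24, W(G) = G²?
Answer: 4482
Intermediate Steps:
R = -21 (R = 3 - 24 = -21)
X(u) = 2*u²/(20 + u) (X(u) = u/(((20 + u)/((2*u)))) = u/(((20 + u)*(1/(2*u)))) = u/(((20 + u)/(2*u))) = u*(2*u/(20 + u)) = 2*u²/(20 + u))
W(-60) - X(R) = (-60)² - 2*(-21)²/(20 - 21) = 3600 - 2*441/(-1) = 3600 - 2*441*(-1) = 3600 - 1*(-882) = 3600 + 882 = 4482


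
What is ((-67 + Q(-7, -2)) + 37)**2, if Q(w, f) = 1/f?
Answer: 3721/4 ≈ 930.25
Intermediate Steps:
((-67 + Q(-7, -2)) + 37)**2 = ((-67 + 1/(-2)) + 37)**2 = ((-67 - 1/2) + 37)**2 = (-135/2 + 37)**2 = (-61/2)**2 = 3721/4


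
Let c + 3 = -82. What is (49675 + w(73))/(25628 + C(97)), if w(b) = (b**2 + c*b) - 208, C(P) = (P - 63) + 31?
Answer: 48591/25693 ≈ 1.8912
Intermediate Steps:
c = -85 (c = -3 - 82 = -85)
C(P) = -32 + P (C(P) = (-63 + P) + 31 = -32 + P)
w(b) = -208 + b**2 - 85*b (w(b) = (b**2 - 85*b) - 208 = -208 + b**2 - 85*b)
(49675 + w(73))/(25628 + C(97)) = (49675 + (-208 + 73**2 - 85*73))/(25628 + (-32 + 97)) = (49675 + (-208 + 5329 - 6205))/(25628 + 65) = (49675 - 1084)/25693 = 48591*(1/25693) = 48591/25693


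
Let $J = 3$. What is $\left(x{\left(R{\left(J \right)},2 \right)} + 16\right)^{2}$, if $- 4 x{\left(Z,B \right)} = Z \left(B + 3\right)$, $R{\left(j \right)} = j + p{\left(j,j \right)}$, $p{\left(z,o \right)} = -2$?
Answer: $\frac{3481}{16} \approx 217.56$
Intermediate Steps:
$R{\left(j \right)} = -2 + j$ ($R{\left(j \right)} = j - 2 = -2 + j$)
$x{\left(Z,B \right)} = - \frac{Z \left(3 + B\right)}{4}$ ($x{\left(Z,B \right)} = - \frac{Z \left(B + 3\right)}{4} = - \frac{Z \left(3 + B\right)}{4}$)
$\left(x{\left(R{\left(J \right)},2 \right)} + 16\right)^{2} = \left(- \frac{\left(-2 + 3\right) \left(3 + 2\right)}{4} + 16\right)^{2} = \left(\left(- \frac{1}{4}\right) 1 \cdot 5 + 16\right)^{2} = \left(- \frac{5}{4} + 16\right)^{2} = \left(\frac{59}{4}\right)^{2} = \frac{3481}{16}$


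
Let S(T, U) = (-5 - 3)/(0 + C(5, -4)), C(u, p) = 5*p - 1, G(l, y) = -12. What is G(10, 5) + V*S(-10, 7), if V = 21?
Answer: -4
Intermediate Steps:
C(u, p) = -1 + 5*p
S(T, U) = 8/21 (S(T, U) = (-5 - 3)/(0 + (-1 + 5*(-4))) = -8/(0 + (-1 - 20)) = -8/(0 - 21) = -8/(-21) = -8*(-1/21) = 8/21)
G(10, 5) + V*S(-10, 7) = -12 + 21*(8/21) = -12 + 8 = -4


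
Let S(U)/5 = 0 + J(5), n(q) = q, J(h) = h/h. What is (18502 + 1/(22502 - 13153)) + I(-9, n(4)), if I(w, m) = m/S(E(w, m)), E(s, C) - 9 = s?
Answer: 864913391/46745 ≈ 18503.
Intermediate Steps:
J(h) = 1
E(s, C) = 9 + s
S(U) = 5 (S(U) = 5*(0 + 1) = 5*1 = 5)
I(w, m) = m/5
(18502 + 1/(22502 - 13153)) + I(-9, n(4)) = (18502 + 1/(22502 - 13153)) + (⅕)*4 = (18502 + 1/9349) + ⅘ = 172975199/9349 + ⅘ = 864913391/46745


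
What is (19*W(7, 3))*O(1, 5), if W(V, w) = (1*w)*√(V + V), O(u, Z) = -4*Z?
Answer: -1140*√14 ≈ -4265.5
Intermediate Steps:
W(V, w) = w*√2*√V (W(V, w) = w*√(2*V) = w*(√2*√V) = w*√2*√V)
(19*W(7, 3))*O(1, 5) = (19*(3*√2*√7))*(-4*5) = (19*(3*√14))*(-20) = (57*√14)*(-20) = -1140*√14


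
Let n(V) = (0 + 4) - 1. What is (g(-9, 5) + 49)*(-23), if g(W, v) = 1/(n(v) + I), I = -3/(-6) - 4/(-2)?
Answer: -12443/11 ≈ -1131.2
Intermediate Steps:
n(V) = 3 (n(V) = 4 - 1 = 3)
I = 5/2 (I = -3*(-⅙) - 4*(-½) = ½ + 2 = 5/2 ≈ 2.5000)
g(W, v) = 2/11 (g(W, v) = 1/(3 + 5/2) = 1/(11/2) = 2/11)
(g(-9, 5) + 49)*(-23) = (2/11 + 49)*(-23) = (541/11)*(-23) = -12443/11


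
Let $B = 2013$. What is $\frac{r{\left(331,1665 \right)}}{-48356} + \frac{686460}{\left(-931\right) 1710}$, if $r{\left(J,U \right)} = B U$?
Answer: $- \frac{2324262691}{33326076} \approx -69.743$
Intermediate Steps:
$r{\left(J,U \right)} = 2013 U$
$\frac{r{\left(331,1665 \right)}}{-48356} + \frac{686460}{\left(-931\right) 1710} = \frac{2013 \cdot 1665}{-48356} + \frac{686460}{\left(-931\right) 1710} = 3351645 \left(- \frac{1}{48356}\right) + \frac{686460}{-1592010} = - \frac{304695}{4396} + 686460 \left(- \frac{1}{1592010}\right) = - \frac{304695}{4396} - \frac{22882}{53067} = - \frac{2324262691}{33326076}$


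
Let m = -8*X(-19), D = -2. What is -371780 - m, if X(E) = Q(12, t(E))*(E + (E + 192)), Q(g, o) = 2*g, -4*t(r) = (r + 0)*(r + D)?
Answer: -342212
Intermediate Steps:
t(r) = -r*(-2 + r)/4 (t(r) = -(r + 0)*(r - 2)/4 = -r*(-2 + r)/4)
X(E) = 4608 + 48*E (X(E) = (2*12)*(E + (E + 192)) = 24*(E + (192 + E)) = 24*(192 + 2*E) = 4608 + 48*E)
m = -29568 (m = -8*(4608 + 48*(-19)) = -8*(4608 - 912) = -8*3696 = -29568)
-371780 - m = -371780 - 1*(-29568) = -371780 + 29568 = -342212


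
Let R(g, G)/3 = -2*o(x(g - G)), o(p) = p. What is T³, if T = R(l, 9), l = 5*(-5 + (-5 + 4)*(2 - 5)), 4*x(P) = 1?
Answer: -27/8 ≈ -3.3750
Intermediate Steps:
x(P) = ¼ (x(P) = (¼)*1 = ¼)
l = -10 (l = 5*(-5 - 1*(-3)) = 5*(-5 + 3) = 5*(-2) = -10)
R(g, G) = -3/2 (R(g, G) = 3*(-2*¼) = 3*(-½) = -3/2)
T = -3/2 ≈ -1.5000
T³ = (-3/2)³ = -27/8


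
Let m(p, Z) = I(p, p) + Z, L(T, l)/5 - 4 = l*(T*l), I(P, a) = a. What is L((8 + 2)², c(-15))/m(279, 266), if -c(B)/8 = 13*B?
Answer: 243360004/109 ≈ 2.2327e+6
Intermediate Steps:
c(B) = -104*B
L(T, l) = 20 + 5*T*l² (L(T, l) = 20 + 5*(l*(T*l)) = 20 + 5*(T*l²) = 20 + 5*T*l²)
m(p, Z) = Z + p (m(p, Z) = p + Z = Z + p)
L((8 + 2)², c(-15))/m(279, 266) = (20 + 5*(8 + 2)²*(-104*(-15))²)/(266 + 279) = (20 + 5*10²*1560²)/545 = (20 + 5*100*2433600)*(1/545) = (20 + 1216800000)*(1/545) = 1216800020*(1/545) = 243360004/109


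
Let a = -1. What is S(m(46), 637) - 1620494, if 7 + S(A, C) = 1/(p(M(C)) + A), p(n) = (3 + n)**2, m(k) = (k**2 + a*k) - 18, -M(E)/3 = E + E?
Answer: -23637945053312/14586813 ≈ -1.6205e+6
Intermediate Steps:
M(E) = -6*E (M(E) = -3*(E + E) = -6*E)
m(k) = -18 + k**2 - k (m(k) = (k**2 - k) - 18 = -18 + k**2 - k)
S(A, C) = -7 + 1/(A + (3 - 6*C)**2) (S(A, C) = -7 + 1/((3 - 6*C)**2 + A) = -7 + 1/(A + (3 - 6*C)**2))
S(m(46), 637) - 1620494 = (1 - 63*(-1 + 2*637)**2 - 7*(-18 + 46**2 - 1*46))/((-18 + 46**2 - 1*46) + 9*(-1 + 2*637)**2) - 1620494 = (1 - 63*(-1 + 1274)**2 - 7*(-18 + 2116 - 46))/((-18 + 2116 - 46) + 9*(-1 + 1274)**2) - 1620494 = (1 - 63*1273**2 - 7*2052)/(2052 + 9*1273**2) - 1620494 = (1 - 63*1620529 - 14364)/(2052 + 9*1620529) - 1620494 = (1 - 102093327 - 14364)/(2052 + 14584761) - 1620494 = -102107690/14586813 - 1620494 = -23637945053312/14586813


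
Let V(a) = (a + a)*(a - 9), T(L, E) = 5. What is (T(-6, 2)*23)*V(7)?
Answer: -3220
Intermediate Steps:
V(a) = 2*a*(-9 + a) (V(a) = (2*a)*(-9 + a) = 2*a*(-9 + a))
(T(-6, 2)*23)*V(7) = (5*23)*(2*7*(-9 + 7)) = 115*(2*7*(-2)) = 115*(-28) = -3220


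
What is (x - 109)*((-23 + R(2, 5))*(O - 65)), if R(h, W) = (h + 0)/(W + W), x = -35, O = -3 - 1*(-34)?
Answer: -558144/5 ≈ -1.1163e+5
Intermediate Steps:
O = 31 (O = -3 + 34 = 31)
R(h, W) = h/(2*W) (R(h, W) = h/((2*W)) = h*(1/(2*W)) = h/(2*W))
(x - 109)*((-23 + R(2, 5))*(O - 65)) = (-35 - 109)*((-23 + (½)*2/5)*(31 - 65)) = -144*(-23 + (½)*2*(⅕))*(-34) = -144*(-23 + ⅕)*(-34) = -(-16416)*(-34)/5 = -144*3876/5 = -558144/5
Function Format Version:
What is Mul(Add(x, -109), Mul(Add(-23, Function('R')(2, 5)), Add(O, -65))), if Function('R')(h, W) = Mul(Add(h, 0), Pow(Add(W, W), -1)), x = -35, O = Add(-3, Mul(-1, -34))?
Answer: Rational(-558144, 5) ≈ -1.1163e+5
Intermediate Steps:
O = 31 (O = Add(-3, 34) = 31)
Function('R')(h, W) = Mul(Rational(1, 2), h, Pow(W, -1)) (Function('R')(h, W) = Mul(h, Pow(Mul(2, W), -1)) = Mul(h, Mul(Rational(1, 2), Pow(W, -1))) = Mul(Rational(1, 2), h, Pow(W, -1)))
Mul(Add(x, -109), Mul(Add(-23, Function('R')(2, 5)), Add(O, -65))) = Mul(Add(-35, -109), Mul(Add(-23, Mul(Rational(1, 2), 2, Pow(5, -1))), Add(31, -65))) = Mul(-144, Mul(Add(-23, Mul(Rational(1, 2), 2, Rational(1, 5))), -34)) = Mul(-144, Mul(Add(-23, Rational(1, 5)), -34)) = Mul(-144, Mul(Rational(-114, 5), -34)) = Mul(-144, Rational(3876, 5)) = Rational(-558144, 5)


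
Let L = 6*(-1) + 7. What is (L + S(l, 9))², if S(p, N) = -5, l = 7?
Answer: 16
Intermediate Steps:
L = 1 (L = -6 + 7 = 1)
(L + S(l, 9))² = (1 - 5)² = (-4)² = 16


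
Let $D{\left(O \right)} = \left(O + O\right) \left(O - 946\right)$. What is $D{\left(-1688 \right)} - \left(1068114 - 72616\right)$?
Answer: $7896886$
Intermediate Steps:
$D{\left(O \right)} = 2 O \left(-946 + O\right)$
$D{\left(-1688 \right)} - \left(1068114 - 72616\right) = 2 \left(-1688\right) \left(-946 - 1688\right) - \left(1068114 - 72616\right) = 2 \left(-1688\right) \left(-2634\right) - 995498 = 8892384 - 995498 = 7896886$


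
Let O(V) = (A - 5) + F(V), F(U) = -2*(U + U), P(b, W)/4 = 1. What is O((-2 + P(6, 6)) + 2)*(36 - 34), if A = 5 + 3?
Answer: -26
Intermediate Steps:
P(b, W) = 4 (P(b, W) = 4*1 = 4)
F(U) = -4*U
A = 8
O(V) = 3 - 4*V (O(V) = (8 - 5) - 4*V = 3 - 4*V)
O((-2 + P(6, 6)) + 2)*(36 - 34) = (3 - 4*((-2 + 4) + 2))*(36 - 34) = (3 - 4*(2 + 2))*2 = (3 - 4*4)*2 = (3 - 16)*2 = -13*2 = -26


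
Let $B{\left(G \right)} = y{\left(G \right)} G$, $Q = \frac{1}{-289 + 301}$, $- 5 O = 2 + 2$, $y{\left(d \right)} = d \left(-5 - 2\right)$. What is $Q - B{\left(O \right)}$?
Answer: $\frac{1369}{300} \approx 4.5633$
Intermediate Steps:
$y{\left(d \right)} = - 7 d$ ($y{\left(d \right)} = d \left(-7\right) = - 7 d$)
$O = - \frac{4}{5}$ ($O = - \frac{2 + 2}{5} = \left(- \frac{1}{5}\right) 4 = - \frac{4}{5} \approx -0.8$)
$Q = \frac{1}{12} \approx 0.083333$
$B{\left(G \right)} = - 7 G^{2}$ ($B{\left(G \right)} = - 7 G G = - 7 G^{2}$)
$Q - B{\left(O \right)} = \frac{1}{12} - - 7 \left(- \frac{4}{5}\right)^{2} = \frac{1}{12} - \left(-7\right) \frac{16}{25} = \frac{1}{12} - - \frac{112}{25} = \frac{1}{12} + \frac{112}{25} = \frac{1369}{300}$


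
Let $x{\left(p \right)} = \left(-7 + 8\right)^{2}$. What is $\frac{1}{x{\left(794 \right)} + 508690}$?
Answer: $\frac{1}{508691} \approx 1.9658 \cdot 10^{-6}$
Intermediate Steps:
$x{\left(p \right)} = 1$ ($x{\left(p \right)} = 1^{2} = 1$)
$\frac{1}{x{\left(794 \right)} + 508690} = \frac{1}{1 + 508690} = \frac{1}{508691}$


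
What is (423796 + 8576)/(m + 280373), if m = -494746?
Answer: -432372/214373 ≈ -2.0169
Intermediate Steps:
(423796 + 8576)/(m + 280373) = (423796 + 8576)/(-494746 + 280373) = 432372/(-214373) = 432372*(-1/214373) = -432372/214373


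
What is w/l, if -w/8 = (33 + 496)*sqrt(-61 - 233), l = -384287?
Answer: 29624*I*sqrt(6)/384287 ≈ 0.18883*I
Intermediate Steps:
w = -29624*I*sqrt(6) (w = -8*(33 + 496)*sqrt(-61 - 233) = -4232*sqrt(-294) = -4232*7*I*sqrt(6) = -29624*I*sqrt(6) ≈ -72564.0*I)
w/l = -29624*I*sqrt(6)/(-384287) = -29624*I*sqrt(6)*(-1/384287) = 29624*I*sqrt(6)/384287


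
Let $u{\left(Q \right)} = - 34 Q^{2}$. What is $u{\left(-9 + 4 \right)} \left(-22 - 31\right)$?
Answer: $45050$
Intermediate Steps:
$u{\left(-9 + 4 \right)} \left(-22 - 31\right) = - 34 \left(-9 + 4\right)^{2} \left(-22 - 31\right) = - 34 \left(-5\right)^{2} \left(-22 - 31\right) = \left(-34\right) 25 \left(-53\right) = \left(-850\right) \left(-53\right) = 45050$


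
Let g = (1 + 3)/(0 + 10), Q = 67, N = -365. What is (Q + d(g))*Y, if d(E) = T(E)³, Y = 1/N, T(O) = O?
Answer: -8383/45625 ≈ -0.18374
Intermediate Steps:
g = ⅖ (g = 4/10 = 4*(⅒) = ⅖ ≈ 0.40000)
Y = -1/365 (Y = 1/(-365) = -1/365 ≈ -0.0027397)
d(E) = E³
(Q + d(g))*Y = (67 + (⅖)³)*(-1/365) = (67 + 8/125)*(-1/365) = (8383/125)*(-1/365) = -8383/45625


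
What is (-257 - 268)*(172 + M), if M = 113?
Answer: -149625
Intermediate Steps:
(-257 - 268)*(172 + M) = (-257 - 268)*(172 + 113) = -525*285 = -149625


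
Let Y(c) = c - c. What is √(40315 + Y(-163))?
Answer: √40315 ≈ 200.79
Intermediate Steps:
Y(c) = 0
√(40315 + Y(-163)) = √(40315 + 0) = √40315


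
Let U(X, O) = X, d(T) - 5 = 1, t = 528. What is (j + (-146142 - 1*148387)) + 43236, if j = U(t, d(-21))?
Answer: -250765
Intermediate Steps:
d(T) = 6 (d(T) = 5 + 1 = 6)
j = 528
(j + (-146142 - 1*148387)) + 43236 = (528 + (-146142 - 1*148387)) + 43236 = (528 + (-146142 - 148387)) + 43236 = (528 - 294529) + 43236 = -294001 + 43236 = -250765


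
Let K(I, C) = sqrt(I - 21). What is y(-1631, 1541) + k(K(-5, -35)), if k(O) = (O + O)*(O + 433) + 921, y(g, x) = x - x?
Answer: 869 + 866*I*sqrt(26) ≈ 869.0 + 4415.8*I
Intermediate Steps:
y(g, x) = 0
K(I, C) = sqrt(-21 + I)
k(O) = 921 + 2*O*(433 + O) (k(O) = (2*O)*(433 + O) + 921 = 2*O*(433 + O) + 921 = 921 + 2*O*(433 + O))
y(-1631, 1541) + k(K(-5, -35)) = 0 + (921 + 2*(sqrt(-21 - 5))**2 + 866*sqrt(-21 - 5)) = 0 + (921 + 2*(sqrt(-26))**2 + 866*sqrt(-26)) = 0 + (921 + 2*(I*sqrt(26))**2 + 866*(I*sqrt(26))) = 0 + (921 + 2*(-26) + 866*I*sqrt(26)) = 0 + (921 - 52 + 866*I*sqrt(26)) = 0 + (869 + 866*I*sqrt(26)) = 869 + 866*I*sqrt(26)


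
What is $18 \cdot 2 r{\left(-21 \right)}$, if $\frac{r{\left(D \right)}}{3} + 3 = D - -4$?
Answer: $-2160$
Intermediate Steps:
$r{\left(D \right)} = 3 + 3 D$ ($r{\left(D \right)} = -9 + 3 \left(D - -4\right) = -9 + 3 \left(D + 4\right) = -9 + 3 \left(4 + D\right) = -9 + \left(12 + 3 D\right) = 3 + 3 D$)
$18 \cdot 2 r{\left(-21 \right)} = 18 \cdot 2 \left(3 + 3 \left(-21\right)\right) = 36 \left(3 - 63\right) = 36 \left(-60\right) = -2160$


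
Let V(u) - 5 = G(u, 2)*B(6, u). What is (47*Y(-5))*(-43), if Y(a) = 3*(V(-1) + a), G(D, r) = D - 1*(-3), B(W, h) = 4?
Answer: -48504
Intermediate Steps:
G(D, r) = 3 + D (G(D, r) = D + 3 = 3 + D)
V(u) = 17 + 4*u (V(u) = 5 + (3 + u)*4 = 5 + (12 + 4*u) = 17 + 4*u)
Y(a) = 39 + 3*a (Y(a) = 3*((17 + 4*(-1)) + a) = 3*((17 - 4) + a) = 3*(13 + a) = 39 + 3*a)
(47*Y(-5))*(-43) = (47*(39 + 3*(-5)))*(-43) = (47*(39 - 15))*(-43) = (47*24)*(-43) = 1128*(-43) = -48504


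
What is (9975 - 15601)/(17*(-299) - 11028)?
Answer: 5626/16111 ≈ 0.34920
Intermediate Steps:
(9975 - 15601)/(17*(-299) - 11028) = -5626/(-5083 - 11028) = -5626/(-16111) = -5626*(-1/16111) = 5626/16111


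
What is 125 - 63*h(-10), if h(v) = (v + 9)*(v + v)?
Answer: -1135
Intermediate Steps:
h(v) = 2*v*(9 + v) (h(v) = (9 + v)*(2*v) = 2*v*(9 + v))
125 - 63*h(-10) = 125 - 126*(-10)*(9 - 10) = 125 - 126*(-10)*(-1) = 125 - 63*20 = 125 - 1260 = -1135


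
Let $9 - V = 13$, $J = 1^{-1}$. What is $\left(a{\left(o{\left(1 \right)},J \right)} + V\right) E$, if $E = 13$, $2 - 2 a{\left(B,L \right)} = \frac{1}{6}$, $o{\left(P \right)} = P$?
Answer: $- \frac{481}{12} \approx -40.083$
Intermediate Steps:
$J = 1$
$a{\left(B,L \right)} = \frac{11}{12}$ ($a{\left(B,L \right)} = 1 - \frac{1}{2 \cdot 6} = 1 - \frac{1}{12} = \frac{11}{12}$)
$V = -4$ ($V = 9 - 13 = -4$)
$\left(a{\left(o{\left(1 \right)},J \right)} + V\right) E = \left(\frac{11}{12} - 4\right) 13 = \left(- \frac{37}{12}\right) 13 = - \frac{481}{12}$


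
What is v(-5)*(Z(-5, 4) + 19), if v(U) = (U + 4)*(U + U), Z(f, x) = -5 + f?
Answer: 90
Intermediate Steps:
v(U) = 2*U*(4 + U) (v(U) = (4 + U)*(2*U) = 2*U*(4 + U))
v(-5)*(Z(-5, 4) + 19) = (2*(-5)*(4 - 5))*((-5 - 5) + 19) = (2*(-5)*(-1))*(-10 + 19) = 10*9 = 90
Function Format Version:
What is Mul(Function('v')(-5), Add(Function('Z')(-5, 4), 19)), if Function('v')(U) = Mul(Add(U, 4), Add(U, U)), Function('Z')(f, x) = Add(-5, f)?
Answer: 90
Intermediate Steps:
Function('v')(U) = Mul(2, U, Add(4, U)) (Function('v')(U) = Mul(Add(4, U), Mul(2, U)) = Mul(2, U, Add(4, U)))
Mul(Function('v')(-5), Add(Function('Z')(-5, 4), 19)) = Mul(Mul(2, -5, Add(4, -5)), Add(Add(-5, -5), 19)) = Mul(Mul(2, -5, -1), Add(-10, 19)) = Mul(10, 9) = 90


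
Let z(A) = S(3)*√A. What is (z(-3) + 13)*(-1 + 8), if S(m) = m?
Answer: 91 + 21*I*√3 ≈ 91.0 + 36.373*I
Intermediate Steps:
z(A) = 3*√A
(z(-3) + 13)*(-1 + 8) = (3*√(-3) + 13)*(-1 + 8) = (3*(I*√3) + 13)*7 = (3*I*√3 + 13)*7 = (13 + 3*I*√3)*7 = 91 + 21*I*√3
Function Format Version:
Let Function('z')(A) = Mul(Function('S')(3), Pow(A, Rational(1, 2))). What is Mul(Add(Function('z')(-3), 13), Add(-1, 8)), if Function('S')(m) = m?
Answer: Add(91, Mul(21, I, Pow(3, Rational(1, 2)))) ≈ Add(91.000, Mul(36.373, I))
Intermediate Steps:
Function('z')(A) = Mul(3, Pow(A, Rational(1, 2)))
Mul(Add(Function('z')(-3), 13), Add(-1, 8)) = Mul(Add(Mul(3, Pow(-3, Rational(1, 2))), 13), Add(-1, 8)) = Mul(Add(Mul(3, Mul(I, Pow(3, Rational(1, 2)))), 13), 7) = Mul(Add(Mul(3, I, Pow(3, Rational(1, 2))), 13), 7) = Mul(Add(13, Mul(3, I, Pow(3, Rational(1, 2)))), 7) = Add(91, Mul(21, I, Pow(3, Rational(1, 2))))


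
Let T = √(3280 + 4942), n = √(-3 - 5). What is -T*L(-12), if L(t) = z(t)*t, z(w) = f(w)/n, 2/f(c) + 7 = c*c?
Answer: -12*I*√4111/137 ≈ -5.6161*I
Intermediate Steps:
n = 2*I*√2 (n = √(-8) = 2*I*√2 ≈ 2.8284*I)
f(c) = 2/(-7 + c²) (f(c) = 2/(-7 + c*c) = 2/(-7 + c²))
z(w) = -I*√2/(2*(-7 + w²)) (z(w) = (2/(-7 + w²))/((2*I*√2)) = (2/(-7 + w²))*(-I*√2/4) = -I*√2/(2*(-7 + w²)))
L(t) = -I*t*√2/(-14 + 2*t²) (L(t) = (-I*√2/(-14 + 2*t²))*t = -I*t*√2/(-14 + 2*t²))
T = √8222 ≈ 90.675
-T*L(-12) = -√8222*(-1*I*(-12)*√2/(-14 + 2*(-12)²)) = -√8222*(-1*I*(-12)*√2/(-14 + 2*144)) = -√8222*(-1*I*(-12)*√2/(-14 + 288)) = -√8222*(-1*I*(-12)*√2/274) = -√8222*(-1*I*(-12)*√2*1/274) = -√8222*6*I*√2/137 = -12*I*√4111/137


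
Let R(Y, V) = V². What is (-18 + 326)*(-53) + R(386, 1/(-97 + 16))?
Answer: -107101763/6561 ≈ -16324.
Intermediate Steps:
(-18 + 326)*(-53) + R(386, 1/(-97 + 16)) = (-18 + 326)*(-53) + (1/(-97 + 16))² = 308*(-53) + (1/(-81))² = -16324 + (-1/81)² = -16324 + 1/6561 = -107101763/6561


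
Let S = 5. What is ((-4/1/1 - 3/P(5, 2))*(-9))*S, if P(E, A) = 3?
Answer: 225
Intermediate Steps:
((-4/1/1 - 3/P(5, 2))*(-9))*S = ((-4/1/1 - 3/3)*(-9))*5 = ((-4*1*1 - 3*1/3)*(-9))*5 = ((-4*1 - 1)*(-9))*5 = ((-4 - 1)*(-9))*5 = -5*(-9)*5 = 45*5 = 225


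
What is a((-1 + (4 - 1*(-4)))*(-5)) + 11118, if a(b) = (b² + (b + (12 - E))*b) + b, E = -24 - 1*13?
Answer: 11818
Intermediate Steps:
E = -37 (E = -24 - 13 = -37)
a(b) = b + b² + b*(49 + b) (a(b) = (b² + (b + (12 - 1*(-37)))*b) + b = (b² + (b + (12 + 37))*b) + b = (b² + (b + 49)*b) + b = (b² + (49 + b)*b) + b = (b² + b*(49 + b)) + b = b + b² + b*(49 + b))
a((-1 + (4 - 1*(-4)))*(-5)) + 11118 = 2*((-1 + (4 - 1*(-4)))*(-5))*(25 + (-1 + (4 - 1*(-4)))*(-5)) + 11118 = 2*((-1 + (4 + 4))*(-5))*(25 + (-1 + (4 + 4))*(-5)) + 11118 = 2*((-1 + 8)*(-5))*(25 + (-1 + 8)*(-5)) + 11118 = 2*(7*(-5))*(25 + 7*(-5)) + 11118 = 2*(-35)*(25 - 35) + 11118 = 2*(-35)*(-10) + 11118 = 700 + 11118 = 11818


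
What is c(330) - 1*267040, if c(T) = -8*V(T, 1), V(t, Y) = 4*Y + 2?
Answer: -267088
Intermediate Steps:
V(t, Y) = 2 + 4*Y
c(T) = -48 (c(T) = -8*(2 + 4*1) = -8*(2 + 4) = -8*6 = -48)
c(330) - 1*267040 = -48 - 1*267040 = -48 - 267040 = -267088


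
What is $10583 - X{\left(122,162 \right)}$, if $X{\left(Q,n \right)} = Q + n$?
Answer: $10299$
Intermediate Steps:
$10583 - X{\left(122,162 \right)} = 10583 - \left(122 + 162\right) = 10583 - 284 = 10299$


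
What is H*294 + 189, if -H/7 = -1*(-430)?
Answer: -884751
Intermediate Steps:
H = -3010 (H = -(-7)*(-430) = -7*430 = -3010)
H*294 + 189 = -3010*294 + 189 = -884940 + 189 = -884751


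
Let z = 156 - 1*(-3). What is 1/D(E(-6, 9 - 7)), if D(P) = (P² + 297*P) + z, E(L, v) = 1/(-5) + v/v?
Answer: 25/9931 ≈ 0.0025174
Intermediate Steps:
z = 159 (z = 156 + 3 = 159)
E(L, v) = ⅘ (E(L, v) = 1*(-⅕) + 1 = -⅕ + 1 = ⅘)
D(P) = 159 + P² + 297*P (D(P) = (P² + 297*P) + 159 = 159 + P² + 297*P)
1/D(E(-6, 9 - 7)) = 1/(159 + (⅘)² + 297*(⅘)) = 1/(159 + 16/25 + 1188/5) = 1/(9931/25) = 25/9931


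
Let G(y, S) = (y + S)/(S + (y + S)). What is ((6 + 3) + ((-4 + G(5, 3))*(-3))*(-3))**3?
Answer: -11390625/1331 ≈ -8557.9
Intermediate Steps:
G(y, S) = (S + y)/(y + 2*S) (G(y, S) = (S + y)/(S + (S + y)) = (S + y)/(y + 2*S))
((6 + 3) + ((-4 + G(5, 3))*(-3))*(-3))**3 = ((6 + 3) + ((-4 + (3 + 5)/(5 + 2*3))*(-3))*(-3))**3 = (9 + ((-4 + 8/(5 + 6))*(-3))*(-3))**3 = (9 + ((-4 + 8/11)*(-3))*(-3))**3 = (9 - 36/11*(-3)*(-3))**3 = (9 + (108/11)*(-3))**3 = (9 - 324/11)**3 = (-225/11)**3 = -11390625/1331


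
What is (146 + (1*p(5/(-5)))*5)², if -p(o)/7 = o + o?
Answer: 46656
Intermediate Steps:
p(o) = -14*o (p(o) = -7*(o + o) = -14*o)
(146 + (1*p(5/(-5)))*5)² = (146 + (1*(-70/(-5)))*5)² = (146 + (1*(-70*(-1)/5))*5)² = (146 + (1*(-14*(-1)))*5)² = (146 + (1*14)*5)² = (146 + 14*5)² = (146 + 70)² = 216² = 46656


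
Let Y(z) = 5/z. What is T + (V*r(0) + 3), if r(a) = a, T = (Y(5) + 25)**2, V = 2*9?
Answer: 679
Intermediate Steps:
V = 18
T = 676 (T = (5/5 + 25)**2 = (5*(1/5) + 25)**2 = (1 + 25)**2 = 26**2 = 676)
T + (V*r(0) + 3) = 676 + (18*0 + 3) = 676 + (0 + 3) = 676 + 3 = 679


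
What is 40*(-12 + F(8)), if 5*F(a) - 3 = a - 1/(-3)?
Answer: -1168/3 ≈ -389.33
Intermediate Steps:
F(a) = ⅔ + a/5 (F(a) = ⅗ + (a - 1/(-3))/5 = ⅗ + (a - 1*(-⅓))/5 = ⅗ + (a + ⅓)/5 = ⅗ + (⅓ + a)/5 = ⅗ + (1/15 + a/5) = ⅔ + a/5)
40*(-12 + F(8)) = 40*(-12 + (⅔ + (⅕)*8)) = 40*(-12 + (⅔ + 8/5)) = 40*(-12 + 34/15) = 40*(-146/15) = -1168/3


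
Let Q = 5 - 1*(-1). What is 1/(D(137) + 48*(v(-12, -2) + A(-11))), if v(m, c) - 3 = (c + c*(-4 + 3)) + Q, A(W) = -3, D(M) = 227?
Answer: 1/515 ≈ 0.0019417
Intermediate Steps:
Q = 6 (Q = 5 + 1 = 6)
v(m, c) = 9 (v(m, c) = 3 + ((c + c*(-4 + 3)) + 6) = 3 + ((c + c*(-1)) + 6) = 3 + ((c - c) + 6) = 3 + (0 + 6) = 3 + 6 = 9)
1/(D(137) + 48*(v(-12, -2) + A(-11))) = 1/(227 + 48*(9 - 3)) = 1/(227 + 48*6) = 1/(227 + 288) = 1/515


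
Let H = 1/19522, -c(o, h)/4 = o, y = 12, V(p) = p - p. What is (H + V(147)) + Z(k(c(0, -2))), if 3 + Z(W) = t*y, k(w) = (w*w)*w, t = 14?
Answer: 3221131/19522 ≈ 165.00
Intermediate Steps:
V(p) = 0
c(o, h) = -4*o
k(w) = w³ (k(w) = w²*w = w³)
Z(W) = 165 (Z(W) = -3 + 14*12 = -3 + 168 = 165)
H = 1/19522 ≈ 5.1224e-5
(H + V(147)) + Z(k(c(0, -2))) = (1/19522 + 0) + 165 = 1/19522 + 165 = 3221131/19522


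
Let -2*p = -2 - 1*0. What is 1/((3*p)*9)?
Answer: 1/27 ≈ 0.037037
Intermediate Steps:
p = 1 (p = -(-2 - 1*0)/2 = -(-2 + 0)/2 = -½*(-2) = 1)
1/((3*p)*9) = 1/((3*1)*9) = 1/(3*9) = 1/27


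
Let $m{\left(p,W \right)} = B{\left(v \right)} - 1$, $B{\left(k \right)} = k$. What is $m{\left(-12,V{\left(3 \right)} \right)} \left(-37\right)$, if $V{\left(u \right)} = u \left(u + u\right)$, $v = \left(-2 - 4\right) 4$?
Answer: $925$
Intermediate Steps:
$v = -24$ ($v = \left(-6\right) 4 = -24$)
$V{\left(u \right)} = 2 u^{2}$ ($V{\left(u \right)} = u 2 u = 2 u^{2}$)
$m{\left(p,W \right)} = -25$ ($m{\left(p,W \right)} = -24 - 1 = -25$)
$m{\left(-12,V{\left(3 \right)} \right)} \left(-37\right) = \left(-25\right) \left(-37\right) = 925$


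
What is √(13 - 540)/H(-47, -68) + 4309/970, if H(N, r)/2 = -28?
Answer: 4309/970 - I*√527/56 ≈ 4.4423 - 0.40994*I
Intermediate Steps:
H(N, r) = -56 (H(N, r) = 2*(-28) = -56)
√(13 - 540)/H(-47, -68) + 4309/970 = √(13 - 540)/(-56) + 4309/970 = √(-527)*(-1/56) + 4309*(1/970) = (I*√527)*(-1/56) + 4309/970 = -I*√527/56 + 4309/970 = 4309/970 - I*√527/56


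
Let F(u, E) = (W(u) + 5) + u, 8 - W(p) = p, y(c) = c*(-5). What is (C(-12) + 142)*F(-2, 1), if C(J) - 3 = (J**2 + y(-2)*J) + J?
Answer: 2041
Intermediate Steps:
y(c) = -5*c
W(p) = 8 - p
F(u, E) = 13 (F(u, E) = ((8 - u) + 5) + u = (13 - u) + u = 13)
C(J) = 3 + J**2 + 11*J (C(J) = 3 + ((J**2 + (-5*(-2))*J) + J) = 3 + ((J**2 + 10*J) + J) = 3 + (J**2 + 11*J) = 3 + J**2 + 11*J)
(C(-12) + 142)*F(-2, 1) = ((3 + (-12)**2 + 11*(-12)) + 142)*13 = ((3 + 144 - 132) + 142)*13 = (15 + 142)*13 = 157*13 = 2041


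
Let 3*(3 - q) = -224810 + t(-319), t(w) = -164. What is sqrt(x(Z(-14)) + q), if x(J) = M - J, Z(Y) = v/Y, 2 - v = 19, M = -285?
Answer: sqrt(131785122)/42 ≈ 273.33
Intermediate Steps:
v = -17 (v = 2 - 1*19 = 2 - 19 = -17)
Z(Y) = -17/Y
x(J) = -285 - J
q = 224983/3 (q = 3 - (-224810 - 164)/3 = 3 - 1/3*(-224974) = 3 + 224974/3 = 224983/3 ≈ 74994.)
sqrt(x(Z(-14)) + q) = sqrt((-285 - (-17)/(-14)) + 224983/3) = sqrt((-285 - (-17)*(-1)/14) + 224983/3) = sqrt((-285 - 1*17/14) + 224983/3) = sqrt((-285 - 17/14) + 224983/3) = sqrt(-4007/14 + 224983/3) = sqrt(3137741/42) = sqrt(131785122)/42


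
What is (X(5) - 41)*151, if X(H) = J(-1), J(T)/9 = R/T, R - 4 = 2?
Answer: -14345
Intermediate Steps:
R = 6 (R = 4 + 2 = 6)
J(T) = 54/T (J(T) = 9*(6/T) = 54/T)
X(H) = -54 (X(H) = 54/(-1) = 54*(-1) = -54)
(X(5) - 41)*151 = (-54 - 41)*151 = -95*151 = -14345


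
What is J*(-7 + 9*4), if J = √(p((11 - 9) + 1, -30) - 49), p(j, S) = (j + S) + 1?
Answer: 145*I*√3 ≈ 251.15*I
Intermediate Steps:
p(j, S) = 1 + S + j (p(j, S) = (S + j) + 1 = 1 + S + j)
J = 5*I*√3 (J = √((1 - 30 + ((11 - 9) + 1)) - 49) = √((1 - 30 + (2 + 1)) - 49) = √((1 - 30 + 3) - 49) = √(-26 - 49) = √(-75) = 5*I*√3 ≈ 8.6602*I)
J*(-7 + 9*4) = (5*I*√3)*(-7 + 9*4) = (5*I*√3)*(-7 + 36) = (5*I*√3)*29 = 145*I*√3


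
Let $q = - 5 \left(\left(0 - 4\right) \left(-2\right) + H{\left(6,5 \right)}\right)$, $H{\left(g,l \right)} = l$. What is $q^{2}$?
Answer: $4225$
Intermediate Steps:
$q = -65$ ($q = - 5 \left(\left(0 - 4\right) \left(-2\right) + 5\right) = - 5 \left(\left(-4\right) \left(-2\right) + 5\right) = - 5 \left(8 + 5\right) = \left(-5\right) 13 = -65$)
$q^{2} = \left(-65\right)^{2} = 4225$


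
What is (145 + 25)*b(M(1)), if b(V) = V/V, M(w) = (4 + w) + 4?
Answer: 170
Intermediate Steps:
M(w) = 8 + w
b(V) = 1
(145 + 25)*b(M(1)) = (145 + 25)*1 = 170*1 = 170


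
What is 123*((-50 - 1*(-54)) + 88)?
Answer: 11316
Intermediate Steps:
123*((-50 - 1*(-54)) + 88) = 123*((-50 + 54) + 88) = 123*(4 + 88) = 123*92 = 11316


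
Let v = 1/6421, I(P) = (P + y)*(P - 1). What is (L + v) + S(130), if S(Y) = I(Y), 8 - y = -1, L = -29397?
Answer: -73623185/6421 ≈ -11466.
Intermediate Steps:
y = 9 (y = 8 - 1*(-1) = 8 + 1 = 9)
I(P) = (-1 + P)*(9 + P) (I(P) = (P + 9)*(P - 1) = (9 + P)*(-1 + P) = (-1 + P)*(9 + P))
S(Y) = -9 + Y² + 8*Y
v = 1/6421 ≈ 0.00015574
(L + v) + S(130) = (-29397 + 1/6421) + (-9 + 130² + 8*130) = -188758136/6421 + (-9 + 16900 + 1040) = -188758136/6421 + 17931 = -73623185/6421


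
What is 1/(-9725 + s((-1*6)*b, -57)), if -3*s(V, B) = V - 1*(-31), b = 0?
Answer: -3/29206 ≈ -0.00010272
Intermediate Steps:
s(V, B) = -31/3 - V/3 (s(V, B) = -(V - 1*(-31))/3 = -(V + 31)/3 = -(31 + V)/3 = -31/3 - V/3)
1/(-9725 + s((-1*6)*b, -57)) = 1/(-9725 + (-31/3 - (-1*6)*0/3)) = 1/(-9725 + (-31/3 - (-2)*0)) = 1/(-9725 + (-31/3 - ⅓*0)) = 1/(-9725 + (-31/3 + 0)) = 1/(-9725 - 31/3) = 1/(-29206/3) = -3/29206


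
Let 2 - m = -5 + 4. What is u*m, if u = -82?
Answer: -246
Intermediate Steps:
m = 3 (m = 2 - (-5 + 4) = 2 - 1*(-1) = 2 + 1 = 3)
u*m = -82*3 = -246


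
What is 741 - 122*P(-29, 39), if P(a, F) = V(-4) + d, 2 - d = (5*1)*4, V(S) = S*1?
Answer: 3425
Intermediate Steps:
V(S) = S
d = -18 (d = 2 - 5*1*4 = 2 - 5*4 = 2 - 1*20 = 2 - 20 = -18)
P(a, F) = -22 (P(a, F) = -4 - 18 = -22)
741 - 122*P(-29, 39) = 741 - 122*(-22) = 741 + 2684 = 3425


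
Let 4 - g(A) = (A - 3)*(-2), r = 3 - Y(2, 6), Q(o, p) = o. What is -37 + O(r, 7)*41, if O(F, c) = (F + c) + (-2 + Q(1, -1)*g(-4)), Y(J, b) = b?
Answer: -365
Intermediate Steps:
r = -3 (r = 3 - 1*6 = 3 - 6 = -3)
g(A) = -2 + 2*A (g(A) = 4 - (A - 3)*(-2) = 4 - (-3 + A)*(-2) = 4 - (6 - 2*A) = 4 + (-6 + 2*A) = -2 + 2*A)
O(F, c) = -12 + F + c (O(F, c) = (F + c) + (-2 + 1*(-2 + 2*(-4))) = (F + c) + (-2 + 1*(-2 - 8)) = (F + c) + (-2 + 1*(-10)) = (F + c) + (-2 - 10) = (F + c) - 12 = -12 + F + c)
-37 + O(r, 7)*41 = -37 + (-12 - 3 + 7)*41 = -37 - 8*41 = -37 - 328 = -365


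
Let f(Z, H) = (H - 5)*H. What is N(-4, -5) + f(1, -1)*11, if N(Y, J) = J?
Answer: 61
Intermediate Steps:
f(Z, H) = H*(-5 + H) (f(Z, H) = (-5 + H)*H = H*(-5 + H))
N(-4, -5) + f(1, -1)*11 = -5 - (-5 - 1)*11 = -5 - 1*(-6)*11 = -5 + 6*11 = -5 + 66 = 61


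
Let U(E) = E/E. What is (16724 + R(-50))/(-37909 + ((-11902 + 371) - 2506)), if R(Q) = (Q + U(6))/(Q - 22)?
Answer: -1204177/3740112 ≈ -0.32196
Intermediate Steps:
U(E) = 1
R(Q) = (1 + Q)/(-22 + Q) (R(Q) = (Q + 1)/(Q - 22) = (1 + Q)/(-22 + Q))
(16724 + R(-50))/(-37909 + ((-11902 + 371) - 2506)) = (16724 + (1 - 50)/(-22 - 50))/(-37909 + ((-11902 + 371) - 2506)) = (16724 - 49/(-72))/(-37909 + (-11531 - 2506)) = (16724 - 1/72*(-49))/(-37909 - 14037) = (16724 + 49/72)/(-51946) = (1204177/72)*(-1/51946) = -1204177/3740112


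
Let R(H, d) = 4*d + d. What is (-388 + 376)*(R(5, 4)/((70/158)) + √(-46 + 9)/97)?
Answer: -3792/7 - 12*I*√37/97 ≈ -541.71 - 0.75251*I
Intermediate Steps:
R(H, d) = 5*d
(-388 + 376)*(R(5, 4)/((70/158)) + √(-46 + 9)/97) = (-388 + 376)*((5*4)/((70/158)) + √(-46 + 9)/97) = -12*(20/((70*(1/158))) + √(-37)*(1/97)) = -12*(20/(35/79) + (I*√37)*(1/97)) = -12*(20*(79/35) + I*√37/97) = -12*(316/7 + I*√37/97) = -3792/7 - 12*I*√37/97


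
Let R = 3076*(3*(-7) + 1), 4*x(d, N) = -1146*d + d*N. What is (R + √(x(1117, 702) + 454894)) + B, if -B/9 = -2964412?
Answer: 26618188 + √330907 ≈ 2.6619e+7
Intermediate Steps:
B = 26679708 (B = -9*(-2964412) = 26679708)
x(d, N) = -573*d/2 + N*d/4 (x(d, N) = (-1146*d + d*N)/4 = (-1146*d + N*d)/4 = -573*d/2 + N*d/4)
R = -61520 (R = 3076*(-21 + 1) = 3076*(-20) = -61520)
(R + √(x(1117, 702) + 454894)) + B = (-61520 + √((¼)*1117*(-1146 + 702) + 454894)) + 26679708 = (-61520 + √((¼)*1117*(-444) + 454894)) + 26679708 = (-61520 + √(-123987 + 454894)) + 26679708 = (-61520 + √330907) + 26679708 = 26618188 + √330907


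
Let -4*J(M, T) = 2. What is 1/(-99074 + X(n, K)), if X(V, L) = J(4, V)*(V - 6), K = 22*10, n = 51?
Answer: -2/198193 ≈ -1.0091e-5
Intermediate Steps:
J(M, T) = -½ (J(M, T) = -¼*2 = -½)
K = 220
X(V, L) = 3 - V/2 (X(V, L) = -(V - 6)/2 = -(-6 + V)/2 = 3 - V/2)
1/(-99074 + X(n, K)) = 1/(-99074 + (3 - ½*51)) = 1/(-99074 + (3 - 51/2)) = 1/(-99074 - 45/2) = 1/(-198193/2) = -2/198193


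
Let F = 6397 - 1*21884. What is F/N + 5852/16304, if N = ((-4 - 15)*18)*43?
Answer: 42319945/29970828 ≈ 1.4120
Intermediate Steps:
F = -15487 (F = 6397 - 21884 = -15487)
N = -14706 (N = -19*18*43 = -342*43 = -14706)
F/N + 5852/16304 = -15487/(-14706) + 5852/16304 = -15487*(-1/14706) + 5852*(1/16304) = 15487/14706 + 1463/4076 = 42319945/29970828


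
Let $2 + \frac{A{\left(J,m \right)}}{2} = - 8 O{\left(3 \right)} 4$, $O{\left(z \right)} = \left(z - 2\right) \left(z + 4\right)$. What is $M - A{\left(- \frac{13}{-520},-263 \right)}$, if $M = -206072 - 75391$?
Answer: $-281011$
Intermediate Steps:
$O{\left(z \right)} = \left(-2 + z\right) \left(4 + z\right)$
$A{\left(J,m \right)} = -452$ ($A{\left(J,m \right)} = -4 + 2 - 8 \left(-8 + 3^{2} + 2 \cdot 3\right) 4 = -4 + 2 - 8 \left(-8 + 9 + 6\right) 4 = -4 + 2 \left(-8\right) 7 \cdot 4 = -4 + 2 \left(\left(-56\right) 4\right) = -4 + 2 \left(-224\right) = -4 - 448 = -452$)
$M = -281463$
$M - A{\left(- \frac{13}{-520},-263 \right)} = -281463 - -452 = -281463 + 452 = -281011$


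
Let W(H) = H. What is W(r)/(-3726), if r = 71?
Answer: -71/3726 ≈ -0.019055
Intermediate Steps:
W(r)/(-3726) = 71/(-3726) = 71*(-1/3726) = -71/3726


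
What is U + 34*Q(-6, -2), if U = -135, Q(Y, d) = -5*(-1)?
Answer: 35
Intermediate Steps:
Q(Y, d) = 5
U + 34*Q(-6, -2) = -135 + 34*5 = -135 + 170 = 35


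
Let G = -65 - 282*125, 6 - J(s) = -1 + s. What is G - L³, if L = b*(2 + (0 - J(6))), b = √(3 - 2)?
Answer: -35316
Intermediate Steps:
J(s) = 7 - s (J(s) = 6 - (-1 + s) = 6 + (1 - s) = 7 - s)
G = -35315 (G = -65 - 35250 = -35315)
b = 1 (b = √1 = 1)
L = 1 (L = 1*(2 + (0 - (7 - 1*6))) = 1*(2 + (0 - (7 - 6))) = 1*(2 + (0 - 1*1)) = 1*(2 + (0 - 1)) = 1*(2 - 1) = 1*1 = 1)
G - L³ = -35315 - 1*1³ = -35315 - 1*1 = -35315 - 1 = -35316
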